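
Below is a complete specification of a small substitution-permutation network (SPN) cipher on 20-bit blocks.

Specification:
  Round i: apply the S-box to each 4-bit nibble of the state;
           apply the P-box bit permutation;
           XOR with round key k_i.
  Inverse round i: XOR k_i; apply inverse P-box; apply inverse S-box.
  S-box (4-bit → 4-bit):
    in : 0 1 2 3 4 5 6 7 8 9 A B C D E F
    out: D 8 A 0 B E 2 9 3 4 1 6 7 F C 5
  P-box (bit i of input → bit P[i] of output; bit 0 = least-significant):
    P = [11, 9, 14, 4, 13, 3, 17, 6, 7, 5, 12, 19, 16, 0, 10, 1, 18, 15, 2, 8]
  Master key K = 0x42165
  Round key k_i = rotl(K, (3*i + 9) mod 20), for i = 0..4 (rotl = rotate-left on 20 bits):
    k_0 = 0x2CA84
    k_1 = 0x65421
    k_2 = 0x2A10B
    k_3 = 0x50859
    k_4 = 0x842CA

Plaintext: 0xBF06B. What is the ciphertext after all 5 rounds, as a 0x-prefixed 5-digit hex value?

0x82F6A

s_0 = plaintext = 0xBF06B
s_1 = Round(s_0, k_0) = 0xB1C08
s_2 = Round(s_1, k_1) = 0x4EEC7
s_3 = Round(s_2, k_2) = 0xC1C11
s_4 = Round(s_3, k_3) = 0x198AF
s_5 = Round(s_4, k_4) = 0x82F6A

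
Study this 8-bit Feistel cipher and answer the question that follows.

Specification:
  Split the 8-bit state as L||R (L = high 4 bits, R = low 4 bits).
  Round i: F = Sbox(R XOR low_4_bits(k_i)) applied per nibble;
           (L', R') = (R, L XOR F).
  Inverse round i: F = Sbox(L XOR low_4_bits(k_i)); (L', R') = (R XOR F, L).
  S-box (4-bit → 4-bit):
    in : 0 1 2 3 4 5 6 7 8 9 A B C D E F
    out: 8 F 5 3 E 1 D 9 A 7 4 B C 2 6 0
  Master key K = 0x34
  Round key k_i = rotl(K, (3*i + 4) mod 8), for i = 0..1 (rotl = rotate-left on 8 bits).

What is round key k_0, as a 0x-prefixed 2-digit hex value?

0x43

K = 0x34
k_0 = rotl(K, (3*0+4) mod 8) = rotl(K, 4) = 0x43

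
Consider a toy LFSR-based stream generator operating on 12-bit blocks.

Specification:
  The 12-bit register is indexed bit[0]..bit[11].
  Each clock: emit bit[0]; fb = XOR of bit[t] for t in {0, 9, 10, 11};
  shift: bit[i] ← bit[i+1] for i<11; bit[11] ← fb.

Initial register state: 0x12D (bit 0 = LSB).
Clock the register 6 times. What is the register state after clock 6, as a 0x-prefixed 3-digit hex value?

0x1C4

reg_0 = 0x12D
clock 1: out=1, reg = 0x896
clock 2: out=0, reg = 0xC4B
clock 3: out=1, reg = 0xE25
clock 4: out=1, reg = 0x712
clock 5: out=0, reg = 0x389
clock 6: out=1, reg = 0x1C4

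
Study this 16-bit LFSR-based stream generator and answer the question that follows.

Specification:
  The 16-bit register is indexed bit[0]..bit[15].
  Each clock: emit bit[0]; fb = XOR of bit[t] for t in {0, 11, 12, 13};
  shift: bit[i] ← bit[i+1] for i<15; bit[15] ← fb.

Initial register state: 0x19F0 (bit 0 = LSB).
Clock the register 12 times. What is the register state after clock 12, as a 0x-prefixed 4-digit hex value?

reg_0 = 0x19F0
clock 1: out=0, reg = 0x0CF8
clock 2: out=0, reg = 0x867C
clock 3: out=0, reg = 0x433E
clock 4: out=0, reg = 0x219F
clock 5: out=1, reg = 0x10CF
clock 6: out=1, reg = 0x0867
clock 7: out=1, reg = 0x0433
clock 8: out=1, reg = 0x8219
clock 9: out=1, reg = 0xC10C
clock 10: out=0, reg = 0x6086
clock 11: out=0, reg = 0xB043
clock 12: out=1, reg = 0xD821

0xD821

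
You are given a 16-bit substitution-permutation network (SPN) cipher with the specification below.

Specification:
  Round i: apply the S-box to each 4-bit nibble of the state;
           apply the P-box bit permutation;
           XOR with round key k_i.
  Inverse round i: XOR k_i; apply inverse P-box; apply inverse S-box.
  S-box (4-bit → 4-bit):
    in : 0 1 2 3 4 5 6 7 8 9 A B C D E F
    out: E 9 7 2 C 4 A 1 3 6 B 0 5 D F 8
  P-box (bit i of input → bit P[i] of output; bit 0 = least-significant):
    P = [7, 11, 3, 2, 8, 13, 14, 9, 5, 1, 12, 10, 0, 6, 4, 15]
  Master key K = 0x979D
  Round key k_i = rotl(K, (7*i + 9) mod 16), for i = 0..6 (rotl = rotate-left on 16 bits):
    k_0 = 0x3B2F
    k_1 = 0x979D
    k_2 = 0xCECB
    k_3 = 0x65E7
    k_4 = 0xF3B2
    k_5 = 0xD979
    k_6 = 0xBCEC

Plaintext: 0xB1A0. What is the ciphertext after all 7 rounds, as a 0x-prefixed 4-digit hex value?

0xE0C1

s_0 = plaintext = 0xB1A0
s_1 = Round(s_0, k_0) = 0x1403
s_2 = Round(s_1, k_1) = 0x699C
s_3 = Round(s_2, k_2) = 0x3E01
s_4 = Round(s_3, k_3) = 0x1301
s_5 = Round(s_4, k_4) = 0x1135
s_6 = Round(s_5, k_5) = 0x7D50
s_7 = Round(s_6, k_6) = 0xE0C1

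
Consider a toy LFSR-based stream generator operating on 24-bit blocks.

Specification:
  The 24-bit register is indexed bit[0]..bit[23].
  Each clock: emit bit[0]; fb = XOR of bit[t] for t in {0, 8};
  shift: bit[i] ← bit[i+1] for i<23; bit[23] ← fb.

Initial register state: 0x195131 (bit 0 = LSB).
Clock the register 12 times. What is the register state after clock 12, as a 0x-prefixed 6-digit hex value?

0x860195

reg_0 = 0x195131
clock 1: out=1, reg = 0x0CA898
clock 2: out=0, reg = 0x06544C
clock 3: out=0, reg = 0x032A26
clock 4: out=0, reg = 0x019513
clock 5: out=1, reg = 0x00CA89
clock 6: out=1, reg = 0x806544
clock 7: out=0, reg = 0xC032A2
clock 8: out=0, reg = 0x601951
clock 9: out=1, reg = 0x300CA8
clock 10: out=0, reg = 0x180654
clock 11: out=0, reg = 0x0C032A
clock 12: out=0, reg = 0x860195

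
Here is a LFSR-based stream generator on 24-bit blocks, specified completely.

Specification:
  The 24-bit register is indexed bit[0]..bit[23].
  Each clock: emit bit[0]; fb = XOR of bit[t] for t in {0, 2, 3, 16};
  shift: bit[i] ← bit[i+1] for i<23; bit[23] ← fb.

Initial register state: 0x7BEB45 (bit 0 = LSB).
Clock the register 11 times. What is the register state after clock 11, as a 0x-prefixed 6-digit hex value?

0x70EF7D

reg_0 = 0x7BEB45
clock 1: out=1, reg = 0xBDF5A2
clock 2: out=0, reg = 0xDEFAD1
clock 3: out=1, reg = 0xEF7D68
clock 4: out=0, reg = 0x77BEB4
clock 5: out=0, reg = 0x3BDF5A
clock 6: out=0, reg = 0x1DEFAD
clock 7: out=1, reg = 0x0EF7D6
clock 8: out=0, reg = 0x877BEB
clock 9: out=1, reg = 0xC3BDF5
clock 10: out=1, reg = 0xE1DEFA
clock 11: out=0, reg = 0x70EF7D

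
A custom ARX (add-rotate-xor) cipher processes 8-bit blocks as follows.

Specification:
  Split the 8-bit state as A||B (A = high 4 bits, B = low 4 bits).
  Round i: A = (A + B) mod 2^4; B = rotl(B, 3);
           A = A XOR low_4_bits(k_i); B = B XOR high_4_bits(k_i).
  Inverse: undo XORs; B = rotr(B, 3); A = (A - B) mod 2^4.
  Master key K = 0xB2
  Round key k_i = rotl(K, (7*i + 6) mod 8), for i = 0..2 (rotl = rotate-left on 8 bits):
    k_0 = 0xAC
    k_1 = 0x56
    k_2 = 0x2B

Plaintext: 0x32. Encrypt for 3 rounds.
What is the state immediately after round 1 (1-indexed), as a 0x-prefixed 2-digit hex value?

0x9B

s_0 = plaintext = 0x32
s_1 = Round(s_0, k_0) = 0x9B
s_2 = Round(s_1, k_1) = 0x28
s_3 = Round(s_2, k_2) = 0x16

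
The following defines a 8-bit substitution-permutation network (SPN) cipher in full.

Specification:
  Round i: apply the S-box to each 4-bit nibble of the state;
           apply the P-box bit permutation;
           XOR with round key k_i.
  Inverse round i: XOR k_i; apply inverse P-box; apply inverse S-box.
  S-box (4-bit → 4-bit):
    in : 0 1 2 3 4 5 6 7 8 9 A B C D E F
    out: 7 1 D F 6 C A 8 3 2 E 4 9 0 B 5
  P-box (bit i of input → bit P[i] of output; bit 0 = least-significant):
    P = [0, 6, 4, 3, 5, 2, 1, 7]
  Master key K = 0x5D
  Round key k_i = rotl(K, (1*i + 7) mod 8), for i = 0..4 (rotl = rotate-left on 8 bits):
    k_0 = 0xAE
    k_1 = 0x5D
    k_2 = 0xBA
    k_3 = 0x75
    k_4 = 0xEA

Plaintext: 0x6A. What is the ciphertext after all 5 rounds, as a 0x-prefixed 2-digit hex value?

0x58

s_0 = plaintext = 0x6A
s_1 = Round(s_0, k_0) = 0x72
s_2 = Round(s_1, k_1) = 0xC4
s_3 = Round(s_2, k_2) = 0x4A
s_4 = Round(s_3, k_3) = 0x2B
s_5 = Round(s_4, k_4) = 0x58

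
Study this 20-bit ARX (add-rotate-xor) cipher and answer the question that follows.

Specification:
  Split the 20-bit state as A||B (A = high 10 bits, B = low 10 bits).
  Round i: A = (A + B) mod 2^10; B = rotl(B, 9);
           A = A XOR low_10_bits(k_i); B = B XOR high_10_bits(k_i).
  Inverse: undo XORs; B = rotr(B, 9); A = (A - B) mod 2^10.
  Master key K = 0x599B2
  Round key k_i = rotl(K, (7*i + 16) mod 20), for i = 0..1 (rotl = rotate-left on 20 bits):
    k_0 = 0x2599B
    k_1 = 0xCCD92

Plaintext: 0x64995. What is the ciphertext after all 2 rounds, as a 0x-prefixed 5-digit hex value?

s_0 = plaintext = 0x64995
s_1 = Round(s_0, k_0) = 0xAF25C
s_2 = Round(s_1, k_1) = 0x22A1D

0x22A1D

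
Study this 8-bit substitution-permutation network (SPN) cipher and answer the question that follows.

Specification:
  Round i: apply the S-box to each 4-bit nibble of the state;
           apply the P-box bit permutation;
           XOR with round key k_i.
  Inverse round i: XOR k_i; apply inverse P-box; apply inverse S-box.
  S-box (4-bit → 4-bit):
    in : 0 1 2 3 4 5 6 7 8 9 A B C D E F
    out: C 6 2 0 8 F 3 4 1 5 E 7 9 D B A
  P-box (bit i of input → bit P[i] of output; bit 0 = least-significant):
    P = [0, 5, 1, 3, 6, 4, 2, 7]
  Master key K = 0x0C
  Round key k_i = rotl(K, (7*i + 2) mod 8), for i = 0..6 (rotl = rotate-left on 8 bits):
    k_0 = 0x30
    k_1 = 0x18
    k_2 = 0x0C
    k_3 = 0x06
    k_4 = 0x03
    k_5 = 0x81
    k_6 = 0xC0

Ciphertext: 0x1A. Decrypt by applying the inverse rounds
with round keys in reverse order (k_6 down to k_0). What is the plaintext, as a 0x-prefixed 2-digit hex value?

s_0 = ciphertext = 0x1A
s_1 = InvRound(s_0, k_6) = 0xE0
s_2 = InvRound(s_1, k_5) = 0x86
s_3 = InvRound(s_2, k_4) = 0x08
s_4 = InvRound(s_3, k_3) = 0x70
s_5 = InvRound(s_4, k_2) = 0xBF
s_6 = InvRound(s_5, k_1) = 0x0B
s_7 = InvRound(s_6, k_0) = 0x25

0x25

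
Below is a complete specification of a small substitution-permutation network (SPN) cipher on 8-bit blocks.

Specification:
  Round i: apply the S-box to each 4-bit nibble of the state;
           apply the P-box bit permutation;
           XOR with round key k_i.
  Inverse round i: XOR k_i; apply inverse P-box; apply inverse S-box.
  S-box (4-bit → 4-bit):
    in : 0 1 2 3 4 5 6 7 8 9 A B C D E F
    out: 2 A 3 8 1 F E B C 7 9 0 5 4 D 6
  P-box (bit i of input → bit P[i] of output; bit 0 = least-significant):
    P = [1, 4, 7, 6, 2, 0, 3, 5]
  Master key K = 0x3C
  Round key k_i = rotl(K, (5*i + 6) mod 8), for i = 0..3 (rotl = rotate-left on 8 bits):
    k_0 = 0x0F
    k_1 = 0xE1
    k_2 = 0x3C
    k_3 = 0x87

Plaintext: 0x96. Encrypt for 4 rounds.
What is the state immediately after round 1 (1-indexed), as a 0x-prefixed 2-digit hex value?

0xD2

s_0 = plaintext = 0x96
s_1 = Round(s_0, k_0) = 0xD2
s_2 = Round(s_1, k_1) = 0xFB
s_3 = Round(s_2, k_2) = 0x35
s_4 = Round(s_3, k_3) = 0x75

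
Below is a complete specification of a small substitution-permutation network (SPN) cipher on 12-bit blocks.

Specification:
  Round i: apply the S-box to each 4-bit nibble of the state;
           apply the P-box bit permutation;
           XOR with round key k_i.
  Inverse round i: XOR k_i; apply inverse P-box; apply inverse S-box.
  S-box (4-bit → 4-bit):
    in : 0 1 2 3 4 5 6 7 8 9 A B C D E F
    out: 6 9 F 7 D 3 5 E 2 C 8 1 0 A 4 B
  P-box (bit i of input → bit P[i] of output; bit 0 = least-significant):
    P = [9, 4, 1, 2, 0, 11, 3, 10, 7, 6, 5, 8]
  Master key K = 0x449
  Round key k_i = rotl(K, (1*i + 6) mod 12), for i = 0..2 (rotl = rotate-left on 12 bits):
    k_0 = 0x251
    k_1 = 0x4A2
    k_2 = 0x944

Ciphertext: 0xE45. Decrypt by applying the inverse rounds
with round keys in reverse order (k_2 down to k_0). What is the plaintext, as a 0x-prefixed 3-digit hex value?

0x0AD

s_0 = ciphertext = 0xE45
s_1 = InvRound(s_0, k_2) = 0xA1B
s_2 = InvRound(s_1, k_1) = 0x625
s_3 = InvRound(s_2, k_0) = 0x0AD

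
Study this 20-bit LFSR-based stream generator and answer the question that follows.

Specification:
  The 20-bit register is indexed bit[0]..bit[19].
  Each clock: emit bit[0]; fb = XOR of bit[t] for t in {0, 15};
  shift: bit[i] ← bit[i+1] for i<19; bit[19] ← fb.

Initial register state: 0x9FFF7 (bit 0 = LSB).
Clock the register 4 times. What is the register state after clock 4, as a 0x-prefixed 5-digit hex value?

reg_0 = 0x9FFF7
clock 1: out=1, reg = 0x4FFFB
clock 2: out=1, reg = 0x27FFD
clock 3: out=1, reg = 0x93FFE
clock 4: out=0, reg = 0x49FFF

0x49FFF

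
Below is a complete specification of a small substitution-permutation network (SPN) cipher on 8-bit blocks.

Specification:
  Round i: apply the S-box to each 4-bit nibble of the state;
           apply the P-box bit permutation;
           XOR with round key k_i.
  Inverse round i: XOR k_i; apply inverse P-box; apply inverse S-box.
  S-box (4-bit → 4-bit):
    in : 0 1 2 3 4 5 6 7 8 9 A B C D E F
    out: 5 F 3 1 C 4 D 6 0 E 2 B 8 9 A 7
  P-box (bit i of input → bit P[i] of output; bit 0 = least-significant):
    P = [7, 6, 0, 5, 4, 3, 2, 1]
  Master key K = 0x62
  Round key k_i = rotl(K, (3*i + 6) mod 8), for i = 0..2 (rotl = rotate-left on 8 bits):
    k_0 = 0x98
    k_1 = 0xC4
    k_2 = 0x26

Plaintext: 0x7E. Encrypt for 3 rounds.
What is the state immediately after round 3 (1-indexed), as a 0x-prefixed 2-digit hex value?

s_0 = plaintext = 0x7E
s_1 = Round(s_0, k_0) = 0xF4
s_2 = Round(s_1, k_1) = 0xF9
s_3 = Round(s_2, k_2) = 0x5B

0x5B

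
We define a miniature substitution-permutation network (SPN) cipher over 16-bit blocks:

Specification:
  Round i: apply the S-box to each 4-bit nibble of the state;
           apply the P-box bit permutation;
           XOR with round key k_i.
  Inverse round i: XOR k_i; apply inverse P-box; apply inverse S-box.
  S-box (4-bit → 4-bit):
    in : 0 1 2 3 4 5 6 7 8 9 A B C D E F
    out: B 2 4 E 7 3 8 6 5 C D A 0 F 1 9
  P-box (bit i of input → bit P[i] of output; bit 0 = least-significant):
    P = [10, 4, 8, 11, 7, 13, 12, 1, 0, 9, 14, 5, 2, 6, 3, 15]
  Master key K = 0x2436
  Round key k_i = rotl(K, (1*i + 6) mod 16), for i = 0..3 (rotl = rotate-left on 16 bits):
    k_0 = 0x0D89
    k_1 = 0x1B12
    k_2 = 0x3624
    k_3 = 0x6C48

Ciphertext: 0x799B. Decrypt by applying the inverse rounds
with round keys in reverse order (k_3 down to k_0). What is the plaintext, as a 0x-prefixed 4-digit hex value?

0xC0E6

s_0 = ciphertext = 0x799B
s_1 = InvRound(s_0, k_3) = 0x1EA4
s_2 = InvRound(s_1, k_2) = 0xCC56
s_3 = InvRound(s_2, k_1) = 0x0728
s_4 = InvRound(s_3, k_0) = 0xC0E6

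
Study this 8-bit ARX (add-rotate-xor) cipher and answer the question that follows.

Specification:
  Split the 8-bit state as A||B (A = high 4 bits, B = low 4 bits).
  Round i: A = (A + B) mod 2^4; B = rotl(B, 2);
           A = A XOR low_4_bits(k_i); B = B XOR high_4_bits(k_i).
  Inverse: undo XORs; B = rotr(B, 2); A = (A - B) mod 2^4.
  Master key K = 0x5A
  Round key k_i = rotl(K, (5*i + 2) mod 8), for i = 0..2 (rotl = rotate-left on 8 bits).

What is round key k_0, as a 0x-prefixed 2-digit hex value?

0x69

K = 0x5A
k_0 = rotl(K, (5*0+2) mod 8) = rotl(K, 2) = 0x69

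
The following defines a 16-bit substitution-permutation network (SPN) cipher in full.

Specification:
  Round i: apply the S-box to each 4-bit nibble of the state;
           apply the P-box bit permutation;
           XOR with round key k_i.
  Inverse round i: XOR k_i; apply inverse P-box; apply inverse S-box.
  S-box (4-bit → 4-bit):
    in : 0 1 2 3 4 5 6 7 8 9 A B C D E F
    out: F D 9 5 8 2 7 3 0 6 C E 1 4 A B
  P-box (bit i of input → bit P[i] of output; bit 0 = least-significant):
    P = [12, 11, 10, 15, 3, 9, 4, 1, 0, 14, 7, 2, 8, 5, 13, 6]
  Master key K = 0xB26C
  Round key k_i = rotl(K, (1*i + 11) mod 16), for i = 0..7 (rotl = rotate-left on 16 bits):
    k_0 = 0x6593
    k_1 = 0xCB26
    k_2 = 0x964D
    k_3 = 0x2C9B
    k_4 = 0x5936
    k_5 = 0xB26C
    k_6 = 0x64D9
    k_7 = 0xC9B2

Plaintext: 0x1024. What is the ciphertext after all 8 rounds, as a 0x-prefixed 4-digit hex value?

s_0 = plaintext = 0x1024
s_1 = Round(s_0, k_0) = 0x845C
s_2 = Round(s_1, k_1) = 0xD922
s_3 = Round(s_2, k_2) = 0x66C7
s_4 = Round(s_3, k_3) = 0x5532
s_5 = Round(s_4, k_4) = 0x890E
s_6 = Round(s_5, k_5) = 0x78F6
s_7 = Round(s_6, k_6) = 0x7BF3
s_8 = Round(s_7, k_7) = 0x9E1C

0x9E1C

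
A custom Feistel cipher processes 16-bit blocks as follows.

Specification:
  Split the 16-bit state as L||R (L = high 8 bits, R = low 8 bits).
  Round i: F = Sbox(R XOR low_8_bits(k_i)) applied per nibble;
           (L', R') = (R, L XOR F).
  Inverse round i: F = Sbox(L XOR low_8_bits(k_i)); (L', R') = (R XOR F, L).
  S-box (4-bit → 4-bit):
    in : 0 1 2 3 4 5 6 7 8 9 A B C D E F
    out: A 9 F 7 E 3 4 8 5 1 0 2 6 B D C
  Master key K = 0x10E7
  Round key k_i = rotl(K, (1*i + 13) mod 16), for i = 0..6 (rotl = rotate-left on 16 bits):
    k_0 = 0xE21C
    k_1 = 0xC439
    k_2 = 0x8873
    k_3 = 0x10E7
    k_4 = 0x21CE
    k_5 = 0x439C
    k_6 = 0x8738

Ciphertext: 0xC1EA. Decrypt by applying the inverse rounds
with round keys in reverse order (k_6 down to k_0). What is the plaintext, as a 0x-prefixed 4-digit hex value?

0xCEE9

s_0 = ciphertext = 0xC1EA
s_1 = InvRound(s_0, k_6) = 0x2BC1
s_2 = InvRound(s_1, k_5) = 0xE92B
s_3 = InvRound(s_2, k_4) = 0xD3E9
s_4 = InvRound(s_3, k_3) = 0x97D3
s_5 = InvRound(s_4, k_2) = 0x0D97
s_6 = InvRound(s_5, k_1) = 0xE90D
s_7 = InvRound(s_6, k_0) = 0xCEE9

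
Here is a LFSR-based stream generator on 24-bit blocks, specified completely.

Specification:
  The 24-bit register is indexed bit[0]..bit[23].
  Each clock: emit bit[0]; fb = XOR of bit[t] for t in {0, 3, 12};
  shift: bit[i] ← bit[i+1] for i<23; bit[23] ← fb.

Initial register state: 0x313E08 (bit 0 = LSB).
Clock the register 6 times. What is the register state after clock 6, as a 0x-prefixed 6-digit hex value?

0x68C4F8

reg_0 = 0x313E08
clock 1: out=0, reg = 0x189F04
clock 2: out=0, reg = 0x8C4F82
clock 3: out=0, reg = 0x4627C1
clock 4: out=1, reg = 0xA313E0
clock 5: out=0, reg = 0xD189F0
clock 6: out=0, reg = 0x68C4F8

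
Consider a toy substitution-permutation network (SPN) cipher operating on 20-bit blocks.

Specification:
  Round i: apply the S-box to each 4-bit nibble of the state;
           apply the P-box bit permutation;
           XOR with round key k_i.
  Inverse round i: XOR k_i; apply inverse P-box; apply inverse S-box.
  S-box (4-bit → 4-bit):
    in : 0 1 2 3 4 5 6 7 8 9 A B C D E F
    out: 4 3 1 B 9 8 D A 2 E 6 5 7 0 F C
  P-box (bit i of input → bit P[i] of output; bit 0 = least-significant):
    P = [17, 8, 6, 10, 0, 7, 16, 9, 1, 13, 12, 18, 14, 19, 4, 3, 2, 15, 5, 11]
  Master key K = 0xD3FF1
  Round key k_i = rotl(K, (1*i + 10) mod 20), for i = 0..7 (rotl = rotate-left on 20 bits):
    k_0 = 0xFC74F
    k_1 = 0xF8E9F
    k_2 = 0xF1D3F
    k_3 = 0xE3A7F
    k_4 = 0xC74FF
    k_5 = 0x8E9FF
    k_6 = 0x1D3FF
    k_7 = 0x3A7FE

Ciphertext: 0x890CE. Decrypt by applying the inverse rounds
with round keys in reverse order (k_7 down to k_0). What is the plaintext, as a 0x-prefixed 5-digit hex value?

s_0 = ciphertext = 0x890CE
s_1 = InvRound(s_0, k_7) = 0x0AAF3
s_2 = InvRound(s_1, k_6) = 0x44A08
s_3 = InvRound(s_2, k_5) = 0xCA33A
s_4 = InvRound(s_3, k_4) = 0x12039
s_5 = InvRound(s_4, k_3) = 0x486FB
s_6 = InvRound(s_5, k_2) = 0x3809C
s_7 = InvRound(s_6, k_1) = 0x58445
s_8 = InvRound(s_7, k_0) = 0xD3251

0xD3251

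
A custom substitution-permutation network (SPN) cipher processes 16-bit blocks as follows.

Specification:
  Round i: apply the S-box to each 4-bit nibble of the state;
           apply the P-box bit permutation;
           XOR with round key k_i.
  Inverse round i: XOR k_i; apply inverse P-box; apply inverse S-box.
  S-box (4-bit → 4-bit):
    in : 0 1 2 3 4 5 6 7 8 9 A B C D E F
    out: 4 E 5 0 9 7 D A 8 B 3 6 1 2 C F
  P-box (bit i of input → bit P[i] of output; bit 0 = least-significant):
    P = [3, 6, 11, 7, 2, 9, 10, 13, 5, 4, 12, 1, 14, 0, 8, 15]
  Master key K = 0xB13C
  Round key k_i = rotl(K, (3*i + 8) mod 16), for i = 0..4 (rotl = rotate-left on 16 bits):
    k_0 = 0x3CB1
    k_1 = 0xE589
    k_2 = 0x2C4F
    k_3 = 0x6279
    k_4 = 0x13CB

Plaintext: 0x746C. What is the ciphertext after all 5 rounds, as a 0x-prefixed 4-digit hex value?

s_0 = plaintext = 0x746C
s_1 = Round(s_0, k_0) = 0x989E
s_2 = Round(s_1, k_1) = 0x0F0E
s_3 = Round(s_2, k_2) = 0x31FD
s_4 = Round(s_3, k_3) = 0x542F
s_5 = Round(s_4, k_4) = 0x5E24

0x5E24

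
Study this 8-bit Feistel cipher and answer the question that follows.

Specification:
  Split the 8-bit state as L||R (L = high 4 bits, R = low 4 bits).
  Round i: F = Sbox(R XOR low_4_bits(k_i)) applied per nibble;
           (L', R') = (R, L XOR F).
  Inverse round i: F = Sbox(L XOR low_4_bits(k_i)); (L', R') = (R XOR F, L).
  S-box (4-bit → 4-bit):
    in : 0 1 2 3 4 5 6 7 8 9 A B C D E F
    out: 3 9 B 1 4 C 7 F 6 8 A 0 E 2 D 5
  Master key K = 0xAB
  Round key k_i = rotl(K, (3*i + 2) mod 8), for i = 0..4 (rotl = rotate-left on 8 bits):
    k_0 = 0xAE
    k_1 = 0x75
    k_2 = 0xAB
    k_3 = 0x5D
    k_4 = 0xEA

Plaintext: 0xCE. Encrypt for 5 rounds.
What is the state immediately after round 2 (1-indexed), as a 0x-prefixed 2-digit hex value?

0xF4

s_0 = plaintext = 0xCE
s_1 = Round(s_0, k_0) = 0xEF
s_2 = Round(s_1, k_1) = 0xF4
s_3 = Round(s_2, k_2) = 0x4A
s_4 = Round(s_3, k_3) = 0xAB
s_5 = Round(s_4, k_4) = 0xB3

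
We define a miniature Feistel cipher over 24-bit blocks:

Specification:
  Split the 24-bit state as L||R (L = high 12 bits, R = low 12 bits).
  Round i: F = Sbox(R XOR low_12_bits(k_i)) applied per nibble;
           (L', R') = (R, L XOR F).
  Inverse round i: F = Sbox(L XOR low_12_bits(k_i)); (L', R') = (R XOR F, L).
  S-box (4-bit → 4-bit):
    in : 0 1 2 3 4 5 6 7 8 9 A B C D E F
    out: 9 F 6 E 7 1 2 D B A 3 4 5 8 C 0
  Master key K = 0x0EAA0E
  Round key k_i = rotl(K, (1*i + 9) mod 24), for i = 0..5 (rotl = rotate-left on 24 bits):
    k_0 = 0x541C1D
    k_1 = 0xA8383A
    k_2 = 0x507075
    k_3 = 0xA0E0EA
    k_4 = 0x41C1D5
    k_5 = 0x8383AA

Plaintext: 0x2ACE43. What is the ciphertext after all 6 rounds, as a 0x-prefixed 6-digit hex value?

s_0 = plaintext = 0x2ACE43
s_1 = Round(s_0, k_0) = 0xE434B0
s_2 = Round(s_1, k_1) = 0x4B0BF0
s_3 = Round(s_2, k_2) = 0xBF0001
s_4 = Round(s_3, k_3) = 0x001234
s_5 = Round(s_4, k_4) = 0x234ECE
s_6 = Round(s_5, k_5) = 0xECEA13

0xECEA13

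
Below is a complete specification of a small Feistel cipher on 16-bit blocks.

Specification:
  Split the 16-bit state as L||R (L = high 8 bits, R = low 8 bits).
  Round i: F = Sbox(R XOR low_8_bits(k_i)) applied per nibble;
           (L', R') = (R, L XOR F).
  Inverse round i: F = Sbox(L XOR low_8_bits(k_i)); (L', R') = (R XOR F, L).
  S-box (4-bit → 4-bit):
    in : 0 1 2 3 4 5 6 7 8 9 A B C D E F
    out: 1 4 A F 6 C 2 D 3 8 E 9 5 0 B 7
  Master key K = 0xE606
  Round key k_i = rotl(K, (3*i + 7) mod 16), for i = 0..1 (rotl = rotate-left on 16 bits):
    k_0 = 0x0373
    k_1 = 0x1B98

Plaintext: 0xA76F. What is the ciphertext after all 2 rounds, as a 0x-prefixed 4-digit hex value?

s_0 = plaintext = 0xA76F
s_1 = Round(s_0, k_0) = 0x6FE2
s_2 = Round(s_1, k_1) = 0xE2B1

0xE2B1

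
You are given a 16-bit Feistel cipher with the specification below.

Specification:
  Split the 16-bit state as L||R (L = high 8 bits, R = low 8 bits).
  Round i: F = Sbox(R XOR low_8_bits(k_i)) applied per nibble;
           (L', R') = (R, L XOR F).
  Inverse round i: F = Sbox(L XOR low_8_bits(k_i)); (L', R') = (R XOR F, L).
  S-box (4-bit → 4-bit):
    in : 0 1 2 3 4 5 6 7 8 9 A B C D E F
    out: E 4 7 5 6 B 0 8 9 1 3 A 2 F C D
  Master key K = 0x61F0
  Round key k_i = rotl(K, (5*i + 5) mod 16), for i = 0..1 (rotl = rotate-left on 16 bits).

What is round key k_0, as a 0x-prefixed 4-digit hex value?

0x3E0C

K = 0x61F0
k_0 = rotl(K, (5*0+5) mod 16) = rotl(K, 5) = 0x3E0C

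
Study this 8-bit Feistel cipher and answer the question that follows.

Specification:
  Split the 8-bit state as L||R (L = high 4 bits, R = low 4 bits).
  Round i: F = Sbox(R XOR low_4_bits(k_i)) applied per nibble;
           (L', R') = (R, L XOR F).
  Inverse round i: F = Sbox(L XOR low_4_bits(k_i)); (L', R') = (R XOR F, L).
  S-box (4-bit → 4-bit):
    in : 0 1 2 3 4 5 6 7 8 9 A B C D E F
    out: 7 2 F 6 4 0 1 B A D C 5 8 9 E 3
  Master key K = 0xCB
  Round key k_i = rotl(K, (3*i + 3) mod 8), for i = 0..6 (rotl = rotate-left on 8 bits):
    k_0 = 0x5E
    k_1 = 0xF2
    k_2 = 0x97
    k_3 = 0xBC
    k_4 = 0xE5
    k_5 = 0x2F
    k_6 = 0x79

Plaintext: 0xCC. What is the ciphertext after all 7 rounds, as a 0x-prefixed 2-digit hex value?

s_0 = plaintext = 0xCC
s_1 = Round(s_0, k_0) = 0xC3
s_2 = Round(s_1, k_1) = 0x3E
s_3 = Round(s_2, k_2) = 0xEE
s_4 = Round(s_3, k_3) = 0xE1
s_5 = Round(s_4, k_4) = 0x1A
s_6 = Round(s_5, k_5) = 0xA1
s_7 = Round(s_6, k_6) = 0x10

0x10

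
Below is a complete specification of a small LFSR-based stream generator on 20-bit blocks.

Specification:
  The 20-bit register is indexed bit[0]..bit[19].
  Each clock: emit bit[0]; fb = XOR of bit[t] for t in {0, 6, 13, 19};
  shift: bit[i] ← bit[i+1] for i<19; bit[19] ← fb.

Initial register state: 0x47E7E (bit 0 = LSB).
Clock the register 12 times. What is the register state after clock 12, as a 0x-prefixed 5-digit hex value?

reg_0 = 0x47E7E
clock 1: out=0, reg = 0x23F3F
clock 2: out=1, reg = 0x11F9F
clock 3: out=1, reg = 0x88FCF
clock 4: out=1, reg = 0xC47E7
clock 5: out=1, reg = 0xE23F3
clock 6: out=1, reg = 0x711F9
clock 7: out=1, reg = 0x388FC
clock 8: out=0, reg = 0x9C47E
clock 9: out=0, reg = 0x4E23F
clock 10: out=1, reg = 0x2711F
clock 11: out=1, reg = 0x1388F
clock 12: out=1, reg = 0x09C47

0x09C47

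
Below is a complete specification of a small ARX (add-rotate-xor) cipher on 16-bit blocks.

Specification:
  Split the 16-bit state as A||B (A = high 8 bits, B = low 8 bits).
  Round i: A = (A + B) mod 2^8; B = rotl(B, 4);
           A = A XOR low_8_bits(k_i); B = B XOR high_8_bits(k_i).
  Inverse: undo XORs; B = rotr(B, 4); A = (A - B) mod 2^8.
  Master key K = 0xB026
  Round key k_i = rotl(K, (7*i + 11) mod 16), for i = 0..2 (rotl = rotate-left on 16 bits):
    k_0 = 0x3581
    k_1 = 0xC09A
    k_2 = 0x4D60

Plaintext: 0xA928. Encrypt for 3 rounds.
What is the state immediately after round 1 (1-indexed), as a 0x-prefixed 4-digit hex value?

0x50B7

s_0 = plaintext = 0xA928
s_1 = Round(s_0, k_0) = 0x50B7
s_2 = Round(s_1, k_1) = 0x9DBB
s_3 = Round(s_2, k_2) = 0x38F6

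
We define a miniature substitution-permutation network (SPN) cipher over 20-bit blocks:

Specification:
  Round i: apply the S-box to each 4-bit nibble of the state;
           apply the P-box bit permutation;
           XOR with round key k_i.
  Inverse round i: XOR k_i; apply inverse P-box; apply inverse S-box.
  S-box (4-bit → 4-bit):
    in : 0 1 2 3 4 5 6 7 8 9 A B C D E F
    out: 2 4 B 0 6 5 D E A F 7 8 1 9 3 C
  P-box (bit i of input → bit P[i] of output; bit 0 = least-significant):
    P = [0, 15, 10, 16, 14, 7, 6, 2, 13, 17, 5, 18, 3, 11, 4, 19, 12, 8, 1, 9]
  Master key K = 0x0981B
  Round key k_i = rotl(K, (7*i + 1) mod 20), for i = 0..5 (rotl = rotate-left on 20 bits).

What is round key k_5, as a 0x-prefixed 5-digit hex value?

K = 0x0981B
k_0 = rotl(K, (7*0+1) mod 20) = rotl(K, 1) = 0x13036
k_1 = rotl(K, (7*1+1) mod 20) = rotl(K, 8) = 0x81B09
k_2 = rotl(K, (7*2+1) mod 20) = rotl(K, 15) = 0xD84C0
k_3 = rotl(K, (7*3+1) mod 20) = rotl(K, 2) = 0x2606C
k_4 = rotl(K, (7*4+1) mod 20) = rotl(K, 9) = 0x03613
k_5 = rotl(K, (7*5+1) mod 20) = rotl(K, 16) = 0xB0981

0xB0981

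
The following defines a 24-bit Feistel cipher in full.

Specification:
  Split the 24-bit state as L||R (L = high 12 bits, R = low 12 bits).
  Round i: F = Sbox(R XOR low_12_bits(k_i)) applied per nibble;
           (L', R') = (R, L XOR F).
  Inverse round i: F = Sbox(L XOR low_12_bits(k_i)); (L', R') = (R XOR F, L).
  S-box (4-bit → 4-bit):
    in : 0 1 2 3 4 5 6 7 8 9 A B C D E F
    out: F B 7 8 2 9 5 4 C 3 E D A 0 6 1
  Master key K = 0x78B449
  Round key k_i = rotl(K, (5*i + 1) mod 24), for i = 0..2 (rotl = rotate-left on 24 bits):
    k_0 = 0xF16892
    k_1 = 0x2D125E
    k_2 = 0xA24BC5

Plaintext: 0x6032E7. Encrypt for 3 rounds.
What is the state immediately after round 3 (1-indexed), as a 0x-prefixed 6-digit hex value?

s_0 = plaintext = 0x6032E7
s_1 = Round(s_0, k_0) = 0x2E784A
s_2 = Round(s_1, k_1) = 0x84AC55
s_3 = Round(s_2, k_2) = 0xC55C75

0xC55C75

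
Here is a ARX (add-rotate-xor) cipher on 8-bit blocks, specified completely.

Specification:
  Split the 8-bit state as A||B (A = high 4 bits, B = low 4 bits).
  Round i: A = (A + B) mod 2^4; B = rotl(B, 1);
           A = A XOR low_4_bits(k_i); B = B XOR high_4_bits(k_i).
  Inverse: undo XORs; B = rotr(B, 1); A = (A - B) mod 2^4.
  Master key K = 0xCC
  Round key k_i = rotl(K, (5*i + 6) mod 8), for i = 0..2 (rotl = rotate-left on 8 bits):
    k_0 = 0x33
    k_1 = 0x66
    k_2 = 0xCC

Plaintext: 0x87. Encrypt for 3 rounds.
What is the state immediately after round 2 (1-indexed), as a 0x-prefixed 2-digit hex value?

s_0 = plaintext = 0x87
s_1 = Round(s_0, k_0) = 0xCD
s_2 = Round(s_1, k_1) = 0xFD
s_3 = Round(s_2, k_2) = 0x07

0xFD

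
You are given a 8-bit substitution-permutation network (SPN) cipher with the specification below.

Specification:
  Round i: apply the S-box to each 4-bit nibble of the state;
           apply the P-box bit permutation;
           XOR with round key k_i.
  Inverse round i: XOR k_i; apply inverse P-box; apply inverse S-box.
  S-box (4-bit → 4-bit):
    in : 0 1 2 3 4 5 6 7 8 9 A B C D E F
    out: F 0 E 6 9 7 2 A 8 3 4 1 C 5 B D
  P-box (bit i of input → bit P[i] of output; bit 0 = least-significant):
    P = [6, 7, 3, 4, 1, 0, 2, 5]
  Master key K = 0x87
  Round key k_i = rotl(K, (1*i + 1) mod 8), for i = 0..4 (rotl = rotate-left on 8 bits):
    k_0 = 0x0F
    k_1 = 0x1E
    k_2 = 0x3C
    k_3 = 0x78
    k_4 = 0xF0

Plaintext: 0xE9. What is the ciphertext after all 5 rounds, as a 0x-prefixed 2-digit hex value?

0x01

s_0 = plaintext = 0xE9
s_1 = Round(s_0, k_0) = 0xEC
s_2 = Round(s_1, k_1) = 0x25
s_3 = Round(s_2, k_2) = 0xD1
s_4 = Round(s_3, k_3) = 0x7E
s_5 = Round(s_4, k_4) = 0x01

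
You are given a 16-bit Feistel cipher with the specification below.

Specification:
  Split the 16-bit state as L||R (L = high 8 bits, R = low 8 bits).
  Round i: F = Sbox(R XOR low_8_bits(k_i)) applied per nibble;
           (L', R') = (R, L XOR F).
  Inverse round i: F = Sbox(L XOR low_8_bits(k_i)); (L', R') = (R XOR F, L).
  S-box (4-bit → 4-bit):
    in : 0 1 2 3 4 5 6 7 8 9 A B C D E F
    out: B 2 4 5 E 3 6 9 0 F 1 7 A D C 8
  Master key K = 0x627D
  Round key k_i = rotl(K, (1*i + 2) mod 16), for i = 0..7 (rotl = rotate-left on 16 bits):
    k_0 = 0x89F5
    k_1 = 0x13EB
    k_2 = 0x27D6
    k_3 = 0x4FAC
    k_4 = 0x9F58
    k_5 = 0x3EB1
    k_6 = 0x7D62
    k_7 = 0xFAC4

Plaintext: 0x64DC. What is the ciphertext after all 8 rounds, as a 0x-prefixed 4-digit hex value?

0x3735

s_0 = plaintext = 0x64DC
s_1 = Round(s_0, k_0) = 0xDC2B
s_2 = Round(s_1, k_1) = 0x2B77
s_3 = Round(s_2, k_2) = 0x7739
s_4 = Round(s_3, k_3) = 0x3984
s_5 = Round(s_4, k_4) = 0x84E3
s_6 = Round(s_5, k_5) = 0xE3B0
s_7 = Round(s_6, k_6) = 0xB037
s_8 = Round(s_7, k_7) = 0x3735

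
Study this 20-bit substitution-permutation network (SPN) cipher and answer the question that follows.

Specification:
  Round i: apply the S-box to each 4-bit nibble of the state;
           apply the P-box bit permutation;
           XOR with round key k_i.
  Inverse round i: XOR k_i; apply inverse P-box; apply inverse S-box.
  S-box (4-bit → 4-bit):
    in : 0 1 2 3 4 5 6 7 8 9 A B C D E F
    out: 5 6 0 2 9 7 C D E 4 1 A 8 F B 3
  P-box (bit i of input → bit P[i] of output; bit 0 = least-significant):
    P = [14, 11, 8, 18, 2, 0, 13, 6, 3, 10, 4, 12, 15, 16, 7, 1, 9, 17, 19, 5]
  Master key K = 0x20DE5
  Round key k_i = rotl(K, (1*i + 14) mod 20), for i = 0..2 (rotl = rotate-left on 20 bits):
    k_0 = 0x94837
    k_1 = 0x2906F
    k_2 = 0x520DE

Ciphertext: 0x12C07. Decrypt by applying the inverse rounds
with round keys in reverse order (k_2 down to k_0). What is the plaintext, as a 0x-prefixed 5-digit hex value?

0x8E745

s_0 = ciphertext = 0x12C07
s_1 = InvRound(s_0, k_2) = 0x295BB
s_2 = InvRound(s_1, k_1) = 0x29149
s_3 = InvRound(s_2, k_0) = 0x8E745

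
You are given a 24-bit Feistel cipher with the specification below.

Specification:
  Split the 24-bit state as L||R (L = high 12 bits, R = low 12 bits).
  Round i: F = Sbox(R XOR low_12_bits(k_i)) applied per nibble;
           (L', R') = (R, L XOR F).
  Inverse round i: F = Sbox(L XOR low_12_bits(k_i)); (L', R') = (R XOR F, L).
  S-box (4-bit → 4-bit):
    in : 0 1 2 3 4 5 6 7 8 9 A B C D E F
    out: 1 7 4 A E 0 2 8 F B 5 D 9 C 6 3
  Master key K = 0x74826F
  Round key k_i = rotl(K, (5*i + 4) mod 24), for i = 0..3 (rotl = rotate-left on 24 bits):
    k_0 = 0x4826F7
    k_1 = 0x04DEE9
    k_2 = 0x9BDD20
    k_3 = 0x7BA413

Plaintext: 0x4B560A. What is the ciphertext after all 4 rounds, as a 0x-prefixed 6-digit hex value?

s_0 = plaintext = 0x4B560A
s_1 = Round(s_0, k_0) = 0x60A589
s_2 = Round(s_1, k_1) = 0x589B2B
s_3 = Round(s_2, k_2) = 0xB2B794
s_4 = Round(s_3, k_3) = 0x7941D3

0x7941D3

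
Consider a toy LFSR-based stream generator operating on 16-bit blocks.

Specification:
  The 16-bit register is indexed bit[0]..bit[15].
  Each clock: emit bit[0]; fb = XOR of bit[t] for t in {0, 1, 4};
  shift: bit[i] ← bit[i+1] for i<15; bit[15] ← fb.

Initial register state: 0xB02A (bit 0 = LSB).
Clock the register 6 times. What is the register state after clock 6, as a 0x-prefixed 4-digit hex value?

0xF6C0

reg_0 = 0xB02A
clock 1: out=0, reg = 0xD815
clock 2: out=1, reg = 0x6C0A
clock 3: out=0, reg = 0xB605
clock 4: out=1, reg = 0xDB02
clock 5: out=0, reg = 0xED81
clock 6: out=1, reg = 0xF6C0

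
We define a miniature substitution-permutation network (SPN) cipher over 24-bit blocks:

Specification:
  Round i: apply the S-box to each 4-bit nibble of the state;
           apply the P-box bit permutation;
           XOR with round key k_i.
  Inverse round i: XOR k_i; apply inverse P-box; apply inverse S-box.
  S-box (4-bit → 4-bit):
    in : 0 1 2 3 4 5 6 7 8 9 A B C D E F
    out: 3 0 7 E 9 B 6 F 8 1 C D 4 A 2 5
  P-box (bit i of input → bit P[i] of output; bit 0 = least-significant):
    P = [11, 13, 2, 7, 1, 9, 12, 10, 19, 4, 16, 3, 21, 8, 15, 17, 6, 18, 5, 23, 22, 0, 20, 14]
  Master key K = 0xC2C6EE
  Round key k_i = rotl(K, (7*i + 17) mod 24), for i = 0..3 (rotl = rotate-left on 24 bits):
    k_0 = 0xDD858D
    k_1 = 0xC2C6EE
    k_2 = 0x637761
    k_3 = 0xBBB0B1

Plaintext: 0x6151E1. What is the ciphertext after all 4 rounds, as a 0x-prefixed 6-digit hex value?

s_0 = plaintext = 0x6151E1
s_1 = Round(s_0, k_0) = 0xEF868C
s_2 = Round(s_1, k_1) = 0xC1C29B
s_3 = Round(s_2, k_2) = 0x7AFFF7
s_4 = Round(s_3, k_3) = 0x424816

0x424816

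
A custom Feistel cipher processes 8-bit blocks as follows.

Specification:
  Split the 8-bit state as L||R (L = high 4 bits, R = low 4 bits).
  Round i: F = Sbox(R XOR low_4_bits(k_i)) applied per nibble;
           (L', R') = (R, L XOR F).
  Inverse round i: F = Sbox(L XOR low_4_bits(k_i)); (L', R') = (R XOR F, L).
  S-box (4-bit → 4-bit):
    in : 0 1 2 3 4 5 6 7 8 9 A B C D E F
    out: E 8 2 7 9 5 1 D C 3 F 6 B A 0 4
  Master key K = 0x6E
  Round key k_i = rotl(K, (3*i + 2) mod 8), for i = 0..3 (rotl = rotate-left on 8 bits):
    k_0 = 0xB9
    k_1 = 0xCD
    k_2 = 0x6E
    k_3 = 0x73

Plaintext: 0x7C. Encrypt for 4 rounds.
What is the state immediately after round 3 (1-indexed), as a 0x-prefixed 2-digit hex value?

s_0 = plaintext = 0x7C
s_1 = Round(s_0, k_0) = 0xC2
s_2 = Round(s_1, k_1) = 0x28
s_3 = Round(s_2, k_2) = 0x83
s_4 = Round(s_3, k_3) = 0x36

0x83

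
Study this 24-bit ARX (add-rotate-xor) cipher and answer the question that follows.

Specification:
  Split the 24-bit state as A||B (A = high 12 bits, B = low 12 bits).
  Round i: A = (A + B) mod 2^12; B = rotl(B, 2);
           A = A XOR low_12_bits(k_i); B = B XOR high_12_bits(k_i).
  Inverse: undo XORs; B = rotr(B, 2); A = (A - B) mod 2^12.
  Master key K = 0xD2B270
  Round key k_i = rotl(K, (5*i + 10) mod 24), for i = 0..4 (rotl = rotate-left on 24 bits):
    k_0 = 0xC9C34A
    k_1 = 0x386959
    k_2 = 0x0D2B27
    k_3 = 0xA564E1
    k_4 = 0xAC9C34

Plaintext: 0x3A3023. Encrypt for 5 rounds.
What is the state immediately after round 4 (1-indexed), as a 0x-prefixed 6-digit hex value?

s_0 = plaintext = 0x3A3023
s_1 = Round(s_0, k_0) = 0x08CC10
s_2 = Round(s_1, k_1) = 0x5C53C5
s_3 = Round(s_2, k_2) = 0x2ADFC6
s_4 = Round(s_3, k_3) = 0x69254D
s_5 = Round(s_4, k_4) = 0x7EBFFC

0x69254D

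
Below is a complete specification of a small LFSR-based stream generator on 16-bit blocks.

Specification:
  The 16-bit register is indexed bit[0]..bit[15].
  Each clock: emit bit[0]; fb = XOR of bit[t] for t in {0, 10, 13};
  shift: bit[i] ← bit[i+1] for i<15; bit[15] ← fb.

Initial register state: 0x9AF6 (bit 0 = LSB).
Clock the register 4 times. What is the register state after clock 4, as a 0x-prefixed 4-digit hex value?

reg_0 = 0x9AF6
clock 1: out=0, reg = 0x4D7B
clock 2: out=1, reg = 0x26BD
clock 3: out=1, reg = 0x935E
clock 4: out=0, reg = 0x49AF

0x49AF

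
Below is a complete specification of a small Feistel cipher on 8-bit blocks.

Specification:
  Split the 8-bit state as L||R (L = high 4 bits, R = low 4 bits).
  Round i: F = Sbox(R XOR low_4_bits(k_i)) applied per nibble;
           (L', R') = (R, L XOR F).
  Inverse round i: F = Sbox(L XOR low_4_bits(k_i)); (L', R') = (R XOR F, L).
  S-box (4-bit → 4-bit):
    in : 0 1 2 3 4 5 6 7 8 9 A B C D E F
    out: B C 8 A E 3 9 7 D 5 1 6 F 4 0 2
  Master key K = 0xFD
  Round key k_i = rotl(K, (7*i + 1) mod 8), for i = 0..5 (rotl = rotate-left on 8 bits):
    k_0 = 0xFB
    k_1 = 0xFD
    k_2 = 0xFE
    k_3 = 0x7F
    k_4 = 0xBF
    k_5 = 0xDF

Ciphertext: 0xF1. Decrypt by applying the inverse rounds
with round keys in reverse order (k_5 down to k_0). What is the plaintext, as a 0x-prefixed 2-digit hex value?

0xBC

s_0 = ciphertext = 0xF1
s_1 = InvRound(s_0, k_5) = 0xAF
s_2 = InvRound(s_1, k_4) = 0xCA
s_3 = InvRound(s_2, k_3) = 0x0C
s_4 = InvRound(s_3, k_2) = 0xC0
s_5 = InvRound(s_4, k_1) = 0xCC
s_6 = InvRound(s_5, k_0) = 0xBC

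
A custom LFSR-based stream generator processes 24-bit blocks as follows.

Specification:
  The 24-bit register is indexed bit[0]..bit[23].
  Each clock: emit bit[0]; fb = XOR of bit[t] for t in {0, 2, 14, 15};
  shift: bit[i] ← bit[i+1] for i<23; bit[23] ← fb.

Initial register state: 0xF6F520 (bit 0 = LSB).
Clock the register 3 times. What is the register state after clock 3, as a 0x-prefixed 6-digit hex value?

0xDEDEA4

reg_0 = 0xF6F520
clock 1: out=0, reg = 0x7B7A90
clock 2: out=0, reg = 0xBDBD48
clock 3: out=0, reg = 0xDEDEA4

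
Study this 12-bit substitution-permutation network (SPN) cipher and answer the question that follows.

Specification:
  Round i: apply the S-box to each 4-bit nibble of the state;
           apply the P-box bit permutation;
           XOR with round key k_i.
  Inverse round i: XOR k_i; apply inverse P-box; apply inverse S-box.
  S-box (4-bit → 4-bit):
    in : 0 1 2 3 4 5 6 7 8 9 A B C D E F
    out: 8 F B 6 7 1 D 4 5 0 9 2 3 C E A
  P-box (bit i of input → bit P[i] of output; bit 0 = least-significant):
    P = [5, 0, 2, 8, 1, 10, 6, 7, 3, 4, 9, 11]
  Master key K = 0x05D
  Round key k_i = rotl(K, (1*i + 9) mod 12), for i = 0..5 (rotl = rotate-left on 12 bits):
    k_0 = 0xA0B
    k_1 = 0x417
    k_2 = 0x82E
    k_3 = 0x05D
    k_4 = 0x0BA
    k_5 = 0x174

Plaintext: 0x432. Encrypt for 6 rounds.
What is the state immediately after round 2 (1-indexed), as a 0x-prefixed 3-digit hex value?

0xF76

s_0 = plaintext = 0x432
s_1 = Round(s_0, k_0) = 0xD72
s_2 = Round(s_1, k_1) = 0xF76
s_3 = Round(s_2, k_2) = 0x15A
s_4 = Round(s_3, k_3) = 0xB67
s_5 = Round(s_4, k_4) = 0x06C
s_6 = Round(s_5, k_5) = 0x997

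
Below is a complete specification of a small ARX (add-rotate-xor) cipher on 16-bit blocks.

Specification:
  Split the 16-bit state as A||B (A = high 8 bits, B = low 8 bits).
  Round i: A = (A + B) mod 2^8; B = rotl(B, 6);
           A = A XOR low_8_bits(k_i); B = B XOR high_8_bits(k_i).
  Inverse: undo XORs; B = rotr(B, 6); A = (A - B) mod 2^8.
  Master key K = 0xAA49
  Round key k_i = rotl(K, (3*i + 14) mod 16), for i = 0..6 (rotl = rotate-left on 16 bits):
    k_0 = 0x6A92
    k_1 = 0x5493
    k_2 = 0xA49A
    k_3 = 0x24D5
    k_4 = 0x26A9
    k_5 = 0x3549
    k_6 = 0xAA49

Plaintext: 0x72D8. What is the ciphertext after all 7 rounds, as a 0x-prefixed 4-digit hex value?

0xD861

s_0 = plaintext = 0x72D8
s_1 = Round(s_0, k_0) = 0xD85C
s_2 = Round(s_1, k_1) = 0xA743
s_3 = Round(s_2, k_2) = 0x7074
s_4 = Round(s_3, k_3) = 0x3139
s_5 = Round(s_4, k_4) = 0xC368
s_6 = Round(s_5, k_5) = 0x622F
s_7 = Round(s_6, k_6) = 0xD861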